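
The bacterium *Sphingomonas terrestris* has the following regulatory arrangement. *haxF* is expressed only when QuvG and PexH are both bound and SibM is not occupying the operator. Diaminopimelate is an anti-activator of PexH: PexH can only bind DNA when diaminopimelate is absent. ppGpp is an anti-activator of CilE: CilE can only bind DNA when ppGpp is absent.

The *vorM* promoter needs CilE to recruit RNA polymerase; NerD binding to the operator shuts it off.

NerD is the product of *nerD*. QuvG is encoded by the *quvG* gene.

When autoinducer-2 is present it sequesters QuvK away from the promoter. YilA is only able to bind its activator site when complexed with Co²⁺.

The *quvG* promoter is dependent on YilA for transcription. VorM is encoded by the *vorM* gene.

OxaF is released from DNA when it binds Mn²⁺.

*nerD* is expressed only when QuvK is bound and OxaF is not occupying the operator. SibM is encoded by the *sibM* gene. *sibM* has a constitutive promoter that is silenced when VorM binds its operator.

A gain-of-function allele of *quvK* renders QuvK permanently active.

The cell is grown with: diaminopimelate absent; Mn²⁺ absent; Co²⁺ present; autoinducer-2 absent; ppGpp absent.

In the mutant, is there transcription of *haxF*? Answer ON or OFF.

ON

Co²⁺ is present, so YilA is active.
No repressor is bound and YilA is active, so *quvG* is transcribed.
So QuvG is produced and active.
ppGpp is absent, so CilE is active.
Mn²⁺ is absent, so OxaF is active.
QuvK is constitutively active in this strain.
With repressor OxaF bound, *nerD* is not transcribed.
So NerD is not produced.
No repressor is bound and CilE is active, so *vorM* is transcribed.
So VorM is produced and active.
With repressor VorM bound, *sibM* is not transcribed.
So SibM is not produced.
Diaminopimelate is absent, so PexH is active.
No repressor is bound and QuvG and PexH are active, so *haxF* is transcribed.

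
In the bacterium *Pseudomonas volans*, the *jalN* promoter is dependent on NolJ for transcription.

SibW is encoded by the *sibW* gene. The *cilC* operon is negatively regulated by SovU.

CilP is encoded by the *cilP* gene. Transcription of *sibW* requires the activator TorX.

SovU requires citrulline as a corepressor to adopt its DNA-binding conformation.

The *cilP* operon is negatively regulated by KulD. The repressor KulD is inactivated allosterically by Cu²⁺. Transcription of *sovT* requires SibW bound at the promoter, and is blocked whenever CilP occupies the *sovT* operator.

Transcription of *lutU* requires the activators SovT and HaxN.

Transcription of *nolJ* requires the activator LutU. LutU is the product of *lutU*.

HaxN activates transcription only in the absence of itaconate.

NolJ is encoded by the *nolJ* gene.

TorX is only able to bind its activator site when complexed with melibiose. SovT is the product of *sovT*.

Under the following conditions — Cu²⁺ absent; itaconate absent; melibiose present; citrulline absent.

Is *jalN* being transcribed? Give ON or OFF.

Cu²⁺ is absent, so KulD is active.
With repressor KulD bound, *cilP* is not transcribed.
So CilP is not produced.
Melibiose is present, so TorX is active.
No repressor is bound and TorX is active, so *sibW* is transcribed.
So SibW is produced and active.
No repressor is bound and SibW is active, so *sovT* is transcribed.
So SovT is produced and active.
Itaconate is absent, so HaxN is active.
No repressor is bound and SovT and HaxN are active, so *lutU* is transcribed.
So LutU is produced and active.
No repressor is bound and LutU is active, so *nolJ* is transcribed.
So NolJ is produced and active.
No repressor is bound and NolJ is active, so *jalN* is transcribed.

ON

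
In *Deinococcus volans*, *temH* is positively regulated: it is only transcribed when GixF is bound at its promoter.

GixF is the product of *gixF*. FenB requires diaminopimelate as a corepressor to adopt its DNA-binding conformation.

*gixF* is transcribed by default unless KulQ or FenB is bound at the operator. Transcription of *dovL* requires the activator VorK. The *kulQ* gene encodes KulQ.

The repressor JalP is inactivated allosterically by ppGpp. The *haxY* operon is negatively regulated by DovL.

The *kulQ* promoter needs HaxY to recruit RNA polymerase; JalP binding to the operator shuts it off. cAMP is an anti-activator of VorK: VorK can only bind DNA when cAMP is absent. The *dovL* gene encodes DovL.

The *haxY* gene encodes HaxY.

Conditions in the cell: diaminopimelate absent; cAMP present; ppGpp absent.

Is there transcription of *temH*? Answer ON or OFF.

ON

cAMP is present, so VorK is inactive.
Required activator VorK is absent, so *dovL* is not transcribed.
So DovL is not produced.
With no repressor bound, *haxY* is transcribed.
So HaxY is produced and active.
ppGpp is absent, so JalP is active.
With repressor JalP bound, *kulQ* is not transcribed.
So KulQ is not produced.
Diaminopimelate is absent, so FenB is inactive.
With no repressor bound, *gixF* is transcribed.
So GixF is produced and active.
No repressor is bound and GixF is active, so *temH* is transcribed.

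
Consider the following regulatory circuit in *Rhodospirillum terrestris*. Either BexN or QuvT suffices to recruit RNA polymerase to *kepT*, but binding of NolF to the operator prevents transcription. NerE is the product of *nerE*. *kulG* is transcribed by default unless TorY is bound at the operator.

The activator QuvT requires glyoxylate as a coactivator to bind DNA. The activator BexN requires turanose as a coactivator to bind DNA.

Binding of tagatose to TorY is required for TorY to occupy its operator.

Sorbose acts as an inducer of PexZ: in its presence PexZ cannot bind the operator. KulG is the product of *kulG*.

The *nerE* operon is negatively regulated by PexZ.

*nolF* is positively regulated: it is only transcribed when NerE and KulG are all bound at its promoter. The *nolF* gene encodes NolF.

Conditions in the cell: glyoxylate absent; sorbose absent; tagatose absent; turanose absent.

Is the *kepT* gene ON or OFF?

OFF

Sorbose is absent, so PexZ is active.
With repressor PexZ bound, *nerE* is not transcribed.
So NerE is not produced.
Tagatose is absent, so TorY is inactive.
With no repressor bound, *kulG* is transcribed.
So KulG is produced and active.
Required activator NerE is absent, so *nolF* is not transcribed.
So NolF is not produced.
Turanose is absent, so BexN is inactive.
Glyoxylate is absent, so QuvT is inactive.
No activator is available at the *kepT* promoter, so *kepT* is not transcribed.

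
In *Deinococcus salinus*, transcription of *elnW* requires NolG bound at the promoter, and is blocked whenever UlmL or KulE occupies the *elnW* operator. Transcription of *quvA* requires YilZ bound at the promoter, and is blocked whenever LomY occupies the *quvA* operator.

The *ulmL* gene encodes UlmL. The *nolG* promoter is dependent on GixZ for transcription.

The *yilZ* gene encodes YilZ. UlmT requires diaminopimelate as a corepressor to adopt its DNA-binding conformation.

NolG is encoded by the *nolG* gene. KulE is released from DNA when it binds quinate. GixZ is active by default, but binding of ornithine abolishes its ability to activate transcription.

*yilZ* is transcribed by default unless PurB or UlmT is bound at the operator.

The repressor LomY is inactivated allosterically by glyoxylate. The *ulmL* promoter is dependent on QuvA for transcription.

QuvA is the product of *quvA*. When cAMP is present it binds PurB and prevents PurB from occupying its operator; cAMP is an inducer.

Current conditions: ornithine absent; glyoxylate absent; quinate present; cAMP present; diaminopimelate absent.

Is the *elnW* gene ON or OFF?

ON

Ornithine is absent, so GixZ is active.
No repressor is bound and GixZ is active, so *nolG* is transcribed.
So NolG is produced and active.
Glyoxylate is absent, so LomY is active.
cAMP is present, so PurB is inactive.
Diaminopimelate is absent, so UlmT is inactive.
With no repressor bound, *yilZ* is transcribed.
So YilZ is produced and active.
With repressor LomY bound, *quvA* is not transcribed.
So QuvA is not produced.
Required activator QuvA is absent, so *ulmL* is not transcribed.
So UlmL is not produced.
Quinate is present, so KulE is inactive.
No repressor is bound and NolG is active, so *elnW* is transcribed.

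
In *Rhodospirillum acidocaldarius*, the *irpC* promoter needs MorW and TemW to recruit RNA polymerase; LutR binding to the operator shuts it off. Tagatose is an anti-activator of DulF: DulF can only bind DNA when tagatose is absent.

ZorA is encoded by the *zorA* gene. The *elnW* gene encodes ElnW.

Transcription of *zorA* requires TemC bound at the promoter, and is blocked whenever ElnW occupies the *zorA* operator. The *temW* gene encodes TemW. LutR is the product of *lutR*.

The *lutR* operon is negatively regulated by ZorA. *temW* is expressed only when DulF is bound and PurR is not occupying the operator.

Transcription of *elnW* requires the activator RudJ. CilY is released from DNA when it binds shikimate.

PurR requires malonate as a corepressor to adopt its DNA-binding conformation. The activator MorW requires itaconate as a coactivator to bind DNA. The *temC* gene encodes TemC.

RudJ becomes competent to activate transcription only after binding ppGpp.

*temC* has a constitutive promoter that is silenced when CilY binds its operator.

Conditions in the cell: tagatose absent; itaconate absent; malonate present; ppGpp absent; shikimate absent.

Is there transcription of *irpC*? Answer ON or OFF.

Itaconate is absent, so MorW is inactive.
ppGpp is absent, so RudJ is inactive.
Required activator RudJ is absent, so *elnW* is not transcribed.
So ElnW is not produced.
Shikimate is absent, so CilY is active.
With repressor CilY bound, *temC* is not transcribed.
So TemC is not produced.
Required activator TemC is absent, so *zorA* is not transcribed.
So ZorA is not produced.
With no repressor bound, *lutR* is transcribed.
So LutR is produced and active.
Malonate is present, so PurR is active.
Tagatose is absent, so DulF is active.
With repressor PurR bound, *temW* is not transcribed.
So TemW is not produced.
With repressor LutR bound, *irpC* is not transcribed.

OFF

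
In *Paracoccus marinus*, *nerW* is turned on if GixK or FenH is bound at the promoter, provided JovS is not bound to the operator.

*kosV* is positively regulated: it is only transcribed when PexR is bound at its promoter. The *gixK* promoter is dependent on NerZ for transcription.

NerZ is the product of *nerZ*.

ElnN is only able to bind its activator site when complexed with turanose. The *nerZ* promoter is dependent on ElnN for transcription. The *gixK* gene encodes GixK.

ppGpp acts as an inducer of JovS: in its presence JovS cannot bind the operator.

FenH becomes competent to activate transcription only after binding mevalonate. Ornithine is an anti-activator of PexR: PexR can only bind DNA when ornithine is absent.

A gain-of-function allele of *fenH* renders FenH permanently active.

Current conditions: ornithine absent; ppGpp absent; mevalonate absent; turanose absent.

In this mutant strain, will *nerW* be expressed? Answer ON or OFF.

OFF

Turanose is absent, so ElnN is inactive.
Required activator ElnN is absent, so *nerZ* is not transcribed.
So NerZ is not produced.
Required activator NerZ is absent, so *gixK* is not transcribed.
So GixK is not produced.
FenH is constitutively active in this strain.
ppGpp is absent, so JovS is active.
With repressor JovS bound, *nerW* is not transcribed.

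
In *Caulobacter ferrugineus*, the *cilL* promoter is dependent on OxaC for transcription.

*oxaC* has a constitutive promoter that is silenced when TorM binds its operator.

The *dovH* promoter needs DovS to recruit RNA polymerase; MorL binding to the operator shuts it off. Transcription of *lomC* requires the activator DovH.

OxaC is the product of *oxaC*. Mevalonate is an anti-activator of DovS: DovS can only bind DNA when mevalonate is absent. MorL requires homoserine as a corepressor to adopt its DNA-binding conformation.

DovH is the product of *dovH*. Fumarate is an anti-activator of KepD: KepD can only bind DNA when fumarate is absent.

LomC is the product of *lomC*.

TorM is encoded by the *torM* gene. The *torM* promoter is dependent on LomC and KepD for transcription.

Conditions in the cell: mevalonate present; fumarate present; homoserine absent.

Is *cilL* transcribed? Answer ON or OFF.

ON

Mevalonate is present, so DovS is inactive.
Homoserine is absent, so MorL is inactive.
Required activator DovS is absent, so *dovH* is not transcribed.
So DovH is not produced.
Required activator DovH is absent, so *lomC* is not transcribed.
So LomC is not produced.
Fumarate is present, so KepD is inactive.
Required activator LomC is absent, so *torM* is not transcribed.
So TorM is not produced.
With no repressor bound, *oxaC* is transcribed.
So OxaC is produced and active.
No repressor is bound and OxaC is active, so *cilL* is transcribed.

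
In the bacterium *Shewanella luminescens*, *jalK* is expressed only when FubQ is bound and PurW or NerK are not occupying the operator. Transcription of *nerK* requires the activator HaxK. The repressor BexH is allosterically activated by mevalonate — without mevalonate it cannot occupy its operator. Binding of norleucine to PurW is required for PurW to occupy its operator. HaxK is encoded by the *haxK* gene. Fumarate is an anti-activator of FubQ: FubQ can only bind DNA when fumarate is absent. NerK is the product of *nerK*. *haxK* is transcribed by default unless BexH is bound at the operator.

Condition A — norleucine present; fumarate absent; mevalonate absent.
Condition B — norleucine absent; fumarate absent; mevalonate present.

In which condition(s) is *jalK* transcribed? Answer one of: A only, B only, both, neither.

Condition A:
Norleucine is present, so PurW is active.
Fumarate is absent, so FubQ is active.
Mevalonate is absent, so BexH is inactive.
With no repressor bound, *haxK* is transcribed.
So HaxK is produced and active.
No repressor is bound and HaxK is active, so *nerK* is transcribed.
So NerK is produced and active.
With repressor PurW bound, *jalK* is not transcribed.
→ *jalK* is OFF in A.
Condition B:
Norleucine is absent, so PurW is inactive.
Fumarate is absent, so FubQ is active.
Mevalonate is present, so BexH is active.
With repressor BexH bound, *haxK* is not transcribed.
So HaxK is not produced.
Required activator HaxK is absent, so *nerK* is not transcribed.
So NerK is not produced.
No repressor is bound and FubQ is active, so *jalK* is transcribed.
→ *jalK* is ON in B.

B only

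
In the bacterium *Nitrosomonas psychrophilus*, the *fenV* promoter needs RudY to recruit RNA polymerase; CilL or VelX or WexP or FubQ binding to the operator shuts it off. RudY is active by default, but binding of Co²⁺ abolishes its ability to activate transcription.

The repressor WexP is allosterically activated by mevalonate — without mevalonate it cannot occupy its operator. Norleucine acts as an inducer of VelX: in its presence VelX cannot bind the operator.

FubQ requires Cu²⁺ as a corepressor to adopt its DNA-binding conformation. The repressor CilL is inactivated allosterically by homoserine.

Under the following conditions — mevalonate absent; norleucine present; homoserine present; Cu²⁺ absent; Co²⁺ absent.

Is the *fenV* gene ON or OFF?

ON

Homoserine is present, so CilL is inactive.
Co²⁺ is absent, so RudY is active.
Norleucine is present, so VelX is inactive.
Mevalonate is absent, so WexP is inactive.
Cu²⁺ is absent, so FubQ is inactive.
No repressor is bound and RudY is active, so *fenV* is transcribed.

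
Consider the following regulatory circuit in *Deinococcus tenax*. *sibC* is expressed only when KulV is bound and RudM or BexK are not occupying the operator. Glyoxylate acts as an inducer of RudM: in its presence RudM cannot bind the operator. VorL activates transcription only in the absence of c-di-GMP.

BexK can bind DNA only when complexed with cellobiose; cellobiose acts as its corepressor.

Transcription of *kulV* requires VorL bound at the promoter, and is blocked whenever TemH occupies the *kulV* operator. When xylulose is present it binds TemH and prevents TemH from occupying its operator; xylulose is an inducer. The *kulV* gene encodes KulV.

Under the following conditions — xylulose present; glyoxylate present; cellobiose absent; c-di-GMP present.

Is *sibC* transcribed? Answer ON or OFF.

Glyoxylate is present, so RudM is inactive.
Xylulose is present, so TemH is inactive.
c-di-GMP is present, so VorL is inactive.
Required activator VorL is absent, so *kulV* is not transcribed.
So KulV is not produced.
Cellobiose is absent, so BexK is inactive.
Required activator KulV is absent, so *sibC* is not transcribed.

OFF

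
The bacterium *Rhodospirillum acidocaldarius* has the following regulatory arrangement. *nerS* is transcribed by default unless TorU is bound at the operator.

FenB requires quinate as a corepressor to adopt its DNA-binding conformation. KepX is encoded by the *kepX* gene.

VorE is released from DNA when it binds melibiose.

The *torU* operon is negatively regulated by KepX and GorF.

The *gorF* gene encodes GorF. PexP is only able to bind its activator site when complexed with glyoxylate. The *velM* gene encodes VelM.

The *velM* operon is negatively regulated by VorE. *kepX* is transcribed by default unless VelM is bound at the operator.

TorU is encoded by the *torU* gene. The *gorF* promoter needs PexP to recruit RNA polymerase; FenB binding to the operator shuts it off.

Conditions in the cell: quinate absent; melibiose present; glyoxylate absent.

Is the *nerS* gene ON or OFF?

Melibiose is present, so VorE is inactive.
With no repressor bound, *velM* is transcribed.
So VelM is produced and active.
With repressor VelM bound, *kepX* is not transcribed.
So KepX is not produced.
Glyoxylate is absent, so PexP is inactive.
Quinate is absent, so FenB is inactive.
Required activator PexP is absent, so *gorF* is not transcribed.
So GorF is not produced.
With no repressor bound, *torU* is transcribed.
So TorU is produced and active.
With repressor TorU bound, *nerS* is not transcribed.

OFF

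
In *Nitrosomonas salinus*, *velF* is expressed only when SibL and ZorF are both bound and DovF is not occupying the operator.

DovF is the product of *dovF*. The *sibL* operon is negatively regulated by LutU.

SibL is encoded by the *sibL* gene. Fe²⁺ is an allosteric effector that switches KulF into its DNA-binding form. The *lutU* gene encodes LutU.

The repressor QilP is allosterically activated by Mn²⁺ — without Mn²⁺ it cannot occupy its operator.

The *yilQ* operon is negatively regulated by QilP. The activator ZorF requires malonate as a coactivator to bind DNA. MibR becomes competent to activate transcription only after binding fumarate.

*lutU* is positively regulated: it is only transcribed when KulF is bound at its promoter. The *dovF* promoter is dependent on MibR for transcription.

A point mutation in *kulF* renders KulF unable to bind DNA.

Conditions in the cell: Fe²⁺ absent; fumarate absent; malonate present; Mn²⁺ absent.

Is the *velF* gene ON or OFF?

Fumarate is absent, so MibR is inactive.
Required activator MibR is absent, so *dovF* is not transcribed.
So DovF is not produced.
KulF is non-functional in this strain, so it has no effect.
Required activator KulF is absent, so *lutU* is not transcribed.
So LutU is not produced.
With no repressor bound, *sibL* is transcribed.
So SibL is produced and active.
Malonate is present, so ZorF is active.
No repressor is bound and SibL and ZorF are active, so *velF* is transcribed.

ON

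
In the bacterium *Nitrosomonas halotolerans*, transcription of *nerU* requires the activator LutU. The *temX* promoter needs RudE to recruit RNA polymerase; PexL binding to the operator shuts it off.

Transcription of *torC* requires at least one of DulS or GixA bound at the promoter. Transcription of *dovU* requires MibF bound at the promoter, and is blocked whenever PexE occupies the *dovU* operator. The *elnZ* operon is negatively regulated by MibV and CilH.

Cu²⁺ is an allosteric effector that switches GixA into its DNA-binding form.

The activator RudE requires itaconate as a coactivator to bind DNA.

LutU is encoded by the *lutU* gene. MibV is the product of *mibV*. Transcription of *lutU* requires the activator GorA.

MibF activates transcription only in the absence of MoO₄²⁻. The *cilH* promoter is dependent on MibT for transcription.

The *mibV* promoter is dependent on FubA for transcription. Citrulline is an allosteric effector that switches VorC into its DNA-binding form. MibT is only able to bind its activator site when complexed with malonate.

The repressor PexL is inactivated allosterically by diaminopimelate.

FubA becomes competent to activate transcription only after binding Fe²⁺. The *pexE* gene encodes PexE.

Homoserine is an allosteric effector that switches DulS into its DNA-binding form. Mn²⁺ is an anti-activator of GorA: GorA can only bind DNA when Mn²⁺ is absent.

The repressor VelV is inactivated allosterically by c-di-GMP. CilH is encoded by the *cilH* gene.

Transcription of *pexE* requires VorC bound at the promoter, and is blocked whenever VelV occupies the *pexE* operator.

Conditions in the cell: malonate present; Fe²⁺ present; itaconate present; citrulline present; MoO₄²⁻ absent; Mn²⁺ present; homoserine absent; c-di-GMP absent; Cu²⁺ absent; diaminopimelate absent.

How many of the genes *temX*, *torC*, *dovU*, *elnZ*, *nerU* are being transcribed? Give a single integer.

Diaminopimelate is absent, so PexL is active.
Itaconate is present, so RudE is active.
With repressor PexL bound, *temX* is not transcribed.
→ *temX* is OFF.
Homoserine is absent, so DulS is inactive.
Cu²⁺ is absent, so GixA is inactive.
No activator is available at the *torC* promoter, so *torC* is not transcribed.
→ *torC* is OFF.
MoO₄²⁻ is absent, so MibF is active.
Citrulline is present, so VorC is active.
c-di-GMP is absent, so VelV is active.
With repressor VelV bound, *pexE* is not transcribed.
So PexE is not produced.
No repressor is bound and MibF is active, so *dovU* is transcribed.
→ *dovU* is ON.
Fe²⁺ is present, so FubA is active.
No repressor is bound and FubA is active, so *mibV* is transcribed.
So MibV is produced and active.
Malonate is present, so MibT is active.
No repressor is bound and MibT is active, so *cilH* is transcribed.
So CilH is produced and active.
With repressor MibV bound, *elnZ* is not transcribed.
→ *elnZ* is OFF.
Mn²⁺ is present, so GorA is inactive.
Required activator GorA is absent, so *lutU* is not transcribed.
So LutU is not produced.
Required activator LutU is absent, so *nerU* is not transcribed.
→ *nerU* is OFF.
1 of the 5 genes is transcribed.

1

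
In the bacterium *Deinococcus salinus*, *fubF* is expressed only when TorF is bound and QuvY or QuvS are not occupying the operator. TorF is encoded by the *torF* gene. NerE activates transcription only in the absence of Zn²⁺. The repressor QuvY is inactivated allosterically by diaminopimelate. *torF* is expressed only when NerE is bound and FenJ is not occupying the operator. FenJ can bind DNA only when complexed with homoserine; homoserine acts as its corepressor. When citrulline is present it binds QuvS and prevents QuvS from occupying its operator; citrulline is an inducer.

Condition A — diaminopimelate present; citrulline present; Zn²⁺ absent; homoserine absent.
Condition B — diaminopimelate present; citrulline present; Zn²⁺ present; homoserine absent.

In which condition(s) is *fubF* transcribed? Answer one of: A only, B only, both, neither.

Condition A:
Diaminopimelate is present, so QuvY is inactive.
Citrulline is present, so QuvS is inactive.
Zn²⁺ is absent, so NerE is active.
Homoserine is absent, so FenJ is inactive.
No repressor is bound and NerE is active, so *torF* is transcribed.
So TorF is produced and active.
No repressor is bound and TorF is active, so *fubF* is transcribed.
→ *fubF* is ON in A.
Condition B:
Diaminopimelate is present, so QuvY is inactive.
Citrulline is present, so QuvS is inactive.
Zn²⁺ is present, so NerE is inactive.
Homoserine is absent, so FenJ is inactive.
Required activator NerE is absent, so *torF* is not transcribed.
So TorF is not produced.
Required activator TorF is absent, so *fubF* is not transcribed.
→ *fubF* is OFF in B.

A only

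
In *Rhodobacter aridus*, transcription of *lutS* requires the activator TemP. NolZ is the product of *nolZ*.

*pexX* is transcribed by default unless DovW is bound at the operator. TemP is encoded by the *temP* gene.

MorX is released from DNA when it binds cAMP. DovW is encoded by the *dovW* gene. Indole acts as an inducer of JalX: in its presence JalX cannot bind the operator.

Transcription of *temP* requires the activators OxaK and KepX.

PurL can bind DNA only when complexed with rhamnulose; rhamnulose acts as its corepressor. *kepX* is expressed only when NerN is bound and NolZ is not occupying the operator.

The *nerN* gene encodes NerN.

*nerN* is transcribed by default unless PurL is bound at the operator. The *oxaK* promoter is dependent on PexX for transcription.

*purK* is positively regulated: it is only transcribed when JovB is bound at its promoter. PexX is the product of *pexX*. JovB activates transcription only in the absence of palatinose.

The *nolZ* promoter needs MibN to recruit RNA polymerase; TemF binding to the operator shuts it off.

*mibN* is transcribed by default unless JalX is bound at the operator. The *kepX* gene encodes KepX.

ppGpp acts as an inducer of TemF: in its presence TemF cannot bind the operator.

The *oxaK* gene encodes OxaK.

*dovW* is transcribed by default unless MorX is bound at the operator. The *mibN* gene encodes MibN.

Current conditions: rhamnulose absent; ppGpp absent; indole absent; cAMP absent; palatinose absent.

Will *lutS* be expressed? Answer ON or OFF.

cAMP is absent, so MorX is active.
With repressor MorX bound, *dovW* is not transcribed.
So DovW is not produced.
With no repressor bound, *pexX* is transcribed.
So PexX is produced and active.
No repressor is bound and PexX is active, so *oxaK* is transcribed.
So OxaK is produced and active.
Indole is absent, so JalX is active.
With repressor JalX bound, *mibN* is not transcribed.
So MibN is not produced.
ppGpp is absent, so TemF is active.
With repressor TemF bound, *nolZ* is not transcribed.
So NolZ is not produced.
Rhamnulose is absent, so PurL is inactive.
With no repressor bound, *nerN* is transcribed.
So NerN is produced and active.
No repressor is bound and NerN is active, so *kepX* is transcribed.
So KepX is produced and active.
No repressor is bound and OxaK and KepX are active, so *temP* is transcribed.
So TemP is produced and active.
No repressor is bound and TemP is active, so *lutS* is transcribed.

ON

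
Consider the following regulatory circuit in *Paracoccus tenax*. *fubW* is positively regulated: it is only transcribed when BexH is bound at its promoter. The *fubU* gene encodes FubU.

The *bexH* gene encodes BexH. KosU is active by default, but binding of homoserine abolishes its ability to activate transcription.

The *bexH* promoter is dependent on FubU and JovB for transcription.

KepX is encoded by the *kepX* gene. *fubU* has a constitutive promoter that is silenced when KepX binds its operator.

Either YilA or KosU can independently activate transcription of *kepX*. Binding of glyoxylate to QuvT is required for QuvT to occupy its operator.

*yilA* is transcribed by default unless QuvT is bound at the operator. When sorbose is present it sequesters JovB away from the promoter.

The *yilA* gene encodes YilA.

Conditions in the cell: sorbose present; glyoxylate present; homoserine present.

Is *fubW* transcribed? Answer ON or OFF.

OFF

Glyoxylate is present, so QuvT is active.
With repressor QuvT bound, *yilA* is not transcribed.
So YilA is not produced.
Homoserine is present, so KosU is inactive.
No activator is available at the *kepX* promoter, so *kepX* is not transcribed.
So KepX is not produced.
With no repressor bound, *fubU* is transcribed.
So FubU is produced and active.
Sorbose is present, so JovB is inactive.
Required activator JovB is absent, so *bexH* is not transcribed.
So BexH is not produced.
Required activator BexH is absent, so *fubW* is not transcribed.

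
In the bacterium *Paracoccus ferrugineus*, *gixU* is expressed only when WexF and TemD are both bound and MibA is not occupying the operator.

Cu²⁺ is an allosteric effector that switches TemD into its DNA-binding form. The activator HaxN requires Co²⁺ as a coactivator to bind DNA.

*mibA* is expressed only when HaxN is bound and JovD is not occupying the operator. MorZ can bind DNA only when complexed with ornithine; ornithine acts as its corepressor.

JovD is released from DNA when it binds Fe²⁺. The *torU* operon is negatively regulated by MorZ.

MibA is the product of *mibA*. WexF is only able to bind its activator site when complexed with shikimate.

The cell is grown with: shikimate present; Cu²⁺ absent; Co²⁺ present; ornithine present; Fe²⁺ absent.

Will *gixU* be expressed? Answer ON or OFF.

OFF

Shikimate is present, so WexF is active.
Co²⁺ is present, so HaxN is active.
Fe²⁺ is absent, so JovD is active.
With repressor JovD bound, *mibA* is not transcribed.
So MibA is not produced.
Cu²⁺ is absent, so TemD is inactive.
Required activator TemD is absent, so *gixU* is not transcribed.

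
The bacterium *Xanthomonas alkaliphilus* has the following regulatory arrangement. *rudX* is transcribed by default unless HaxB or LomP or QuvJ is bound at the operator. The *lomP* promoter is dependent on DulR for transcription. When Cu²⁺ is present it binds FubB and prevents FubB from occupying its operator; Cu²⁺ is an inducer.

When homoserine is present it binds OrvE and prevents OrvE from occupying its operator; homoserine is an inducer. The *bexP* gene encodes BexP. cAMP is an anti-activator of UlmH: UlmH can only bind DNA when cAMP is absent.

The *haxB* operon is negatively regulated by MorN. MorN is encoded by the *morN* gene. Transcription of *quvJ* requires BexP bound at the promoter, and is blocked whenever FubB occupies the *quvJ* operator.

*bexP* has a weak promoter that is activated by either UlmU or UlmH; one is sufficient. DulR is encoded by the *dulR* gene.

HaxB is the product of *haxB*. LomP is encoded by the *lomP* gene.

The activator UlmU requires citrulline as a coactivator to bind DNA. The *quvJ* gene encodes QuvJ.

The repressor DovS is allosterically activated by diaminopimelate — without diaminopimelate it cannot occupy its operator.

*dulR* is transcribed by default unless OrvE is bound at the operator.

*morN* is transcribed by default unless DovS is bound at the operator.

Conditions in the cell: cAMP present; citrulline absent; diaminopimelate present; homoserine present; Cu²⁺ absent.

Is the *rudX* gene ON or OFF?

Diaminopimelate is present, so DovS is active.
With repressor DovS bound, *morN* is not transcribed.
So MorN is not produced.
With no repressor bound, *haxB* is transcribed.
So HaxB is produced and active.
Homoserine is present, so OrvE is inactive.
With no repressor bound, *dulR* is transcribed.
So DulR is produced and active.
No repressor is bound and DulR is active, so *lomP* is transcribed.
So LomP is produced and active.
Citrulline is absent, so UlmU is inactive.
cAMP is present, so UlmH is inactive.
No activator is available at the *bexP* promoter, so *bexP* is not transcribed.
So BexP is not produced.
Cu²⁺ is absent, so FubB is active.
With repressor FubB bound, *quvJ* is not transcribed.
So QuvJ is not produced.
With repressor HaxB bound, *rudX* is not transcribed.

OFF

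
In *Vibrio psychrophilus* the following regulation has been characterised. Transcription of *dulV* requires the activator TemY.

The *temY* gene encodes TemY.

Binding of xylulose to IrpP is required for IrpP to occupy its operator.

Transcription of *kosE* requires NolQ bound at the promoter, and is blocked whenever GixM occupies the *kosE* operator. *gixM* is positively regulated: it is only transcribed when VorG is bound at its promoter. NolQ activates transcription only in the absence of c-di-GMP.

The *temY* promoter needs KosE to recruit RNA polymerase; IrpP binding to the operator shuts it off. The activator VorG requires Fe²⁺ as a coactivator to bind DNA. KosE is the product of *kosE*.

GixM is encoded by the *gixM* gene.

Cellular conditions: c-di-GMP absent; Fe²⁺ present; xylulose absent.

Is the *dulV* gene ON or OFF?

Fe²⁺ is present, so VorG is active.
No repressor is bound and VorG is active, so *gixM* is transcribed.
So GixM is produced and active.
c-di-GMP is absent, so NolQ is active.
With repressor GixM bound, *kosE* is not transcribed.
So KosE is not produced.
Xylulose is absent, so IrpP is inactive.
Required activator KosE is absent, so *temY* is not transcribed.
So TemY is not produced.
Required activator TemY is absent, so *dulV* is not transcribed.

OFF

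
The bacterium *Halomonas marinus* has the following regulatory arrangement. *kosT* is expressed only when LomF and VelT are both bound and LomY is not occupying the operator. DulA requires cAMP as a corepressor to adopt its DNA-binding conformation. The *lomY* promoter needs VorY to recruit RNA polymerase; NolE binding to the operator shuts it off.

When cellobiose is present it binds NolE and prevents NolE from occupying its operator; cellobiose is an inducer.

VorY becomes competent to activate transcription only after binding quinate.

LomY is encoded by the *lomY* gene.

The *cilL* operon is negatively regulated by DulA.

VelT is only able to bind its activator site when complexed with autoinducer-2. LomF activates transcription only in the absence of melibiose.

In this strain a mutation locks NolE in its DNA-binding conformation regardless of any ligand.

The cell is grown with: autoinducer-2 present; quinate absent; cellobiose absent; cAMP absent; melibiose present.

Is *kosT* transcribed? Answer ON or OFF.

OFF

Quinate is absent, so VorY is inactive.
NolE is constitutively active in this strain.
With repressor NolE bound, *lomY* is not transcribed.
So LomY is not produced.
Melibiose is present, so LomF is inactive.
Autoinducer-2 is present, so VelT is active.
Required activator LomF is absent, so *kosT* is not transcribed.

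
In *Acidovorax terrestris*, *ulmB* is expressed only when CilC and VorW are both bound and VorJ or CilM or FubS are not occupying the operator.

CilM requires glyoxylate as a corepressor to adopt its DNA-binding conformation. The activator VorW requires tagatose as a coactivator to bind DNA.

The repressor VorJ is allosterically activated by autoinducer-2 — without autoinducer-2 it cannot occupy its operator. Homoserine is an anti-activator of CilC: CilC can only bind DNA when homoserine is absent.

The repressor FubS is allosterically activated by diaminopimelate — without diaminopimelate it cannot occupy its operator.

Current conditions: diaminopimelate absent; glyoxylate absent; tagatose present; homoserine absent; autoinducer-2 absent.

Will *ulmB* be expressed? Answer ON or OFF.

ON

Homoserine is absent, so CilC is active.
Autoinducer-2 is absent, so VorJ is inactive.
Tagatose is present, so VorW is active.
Glyoxylate is absent, so CilM is inactive.
Diaminopimelate is absent, so FubS is inactive.
No repressor is bound and CilC and VorW are active, so *ulmB* is transcribed.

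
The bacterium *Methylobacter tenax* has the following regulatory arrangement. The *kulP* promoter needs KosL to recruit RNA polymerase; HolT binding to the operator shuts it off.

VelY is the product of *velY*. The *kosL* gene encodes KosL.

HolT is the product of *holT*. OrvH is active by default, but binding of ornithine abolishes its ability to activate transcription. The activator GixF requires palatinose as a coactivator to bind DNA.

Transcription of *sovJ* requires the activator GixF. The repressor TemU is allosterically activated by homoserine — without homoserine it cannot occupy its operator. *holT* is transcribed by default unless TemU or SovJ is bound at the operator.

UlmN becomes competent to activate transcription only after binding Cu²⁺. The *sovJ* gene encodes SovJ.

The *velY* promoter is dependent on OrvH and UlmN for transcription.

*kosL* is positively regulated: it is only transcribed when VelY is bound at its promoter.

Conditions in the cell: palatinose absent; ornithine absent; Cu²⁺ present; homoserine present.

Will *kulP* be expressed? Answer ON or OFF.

ON

Ornithine is absent, so OrvH is active.
Cu²⁺ is present, so UlmN is active.
No repressor is bound and OrvH and UlmN are active, so *velY* is transcribed.
So VelY is produced and active.
No repressor is bound and VelY is active, so *kosL* is transcribed.
So KosL is produced and active.
Homoserine is present, so TemU is active.
Palatinose is absent, so GixF is inactive.
Required activator GixF is absent, so *sovJ* is not transcribed.
So SovJ is not produced.
With repressor TemU bound, *holT* is not transcribed.
So HolT is not produced.
No repressor is bound and KosL is active, so *kulP* is transcribed.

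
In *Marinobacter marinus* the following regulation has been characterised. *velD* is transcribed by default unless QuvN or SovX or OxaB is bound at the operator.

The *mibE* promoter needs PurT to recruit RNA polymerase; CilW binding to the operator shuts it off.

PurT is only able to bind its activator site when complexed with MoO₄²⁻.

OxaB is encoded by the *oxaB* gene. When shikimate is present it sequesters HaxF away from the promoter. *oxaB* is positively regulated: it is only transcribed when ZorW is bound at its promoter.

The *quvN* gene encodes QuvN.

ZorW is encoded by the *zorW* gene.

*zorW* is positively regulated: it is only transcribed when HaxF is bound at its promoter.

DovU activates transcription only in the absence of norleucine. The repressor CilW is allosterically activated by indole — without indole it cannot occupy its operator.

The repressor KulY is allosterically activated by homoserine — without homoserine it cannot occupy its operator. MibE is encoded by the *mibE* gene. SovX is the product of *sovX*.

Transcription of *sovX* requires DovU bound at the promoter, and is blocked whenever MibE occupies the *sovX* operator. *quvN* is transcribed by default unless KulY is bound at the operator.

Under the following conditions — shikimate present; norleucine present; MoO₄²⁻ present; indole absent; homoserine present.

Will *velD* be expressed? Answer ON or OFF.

ON

Homoserine is present, so KulY is active.
With repressor KulY bound, *quvN* is not transcribed.
So QuvN is not produced.
MoO₄²⁻ is present, so PurT is active.
Indole is absent, so CilW is inactive.
No repressor is bound and PurT is active, so *mibE* is transcribed.
So MibE is produced and active.
Norleucine is present, so DovU is inactive.
With repressor MibE bound, *sovX* is not transcribed.
So SovX is not produced.
Shikimate is present, so HaxF is inactive.
Required activator HaxF is absent, so *zorW* is not transcribed.
So ZorW is not produced.
Required activator ZorW is absent, so *oxaB* is not transcribed.
So OxaB is not produced.
With no repressor bound, *velD* is transcribed.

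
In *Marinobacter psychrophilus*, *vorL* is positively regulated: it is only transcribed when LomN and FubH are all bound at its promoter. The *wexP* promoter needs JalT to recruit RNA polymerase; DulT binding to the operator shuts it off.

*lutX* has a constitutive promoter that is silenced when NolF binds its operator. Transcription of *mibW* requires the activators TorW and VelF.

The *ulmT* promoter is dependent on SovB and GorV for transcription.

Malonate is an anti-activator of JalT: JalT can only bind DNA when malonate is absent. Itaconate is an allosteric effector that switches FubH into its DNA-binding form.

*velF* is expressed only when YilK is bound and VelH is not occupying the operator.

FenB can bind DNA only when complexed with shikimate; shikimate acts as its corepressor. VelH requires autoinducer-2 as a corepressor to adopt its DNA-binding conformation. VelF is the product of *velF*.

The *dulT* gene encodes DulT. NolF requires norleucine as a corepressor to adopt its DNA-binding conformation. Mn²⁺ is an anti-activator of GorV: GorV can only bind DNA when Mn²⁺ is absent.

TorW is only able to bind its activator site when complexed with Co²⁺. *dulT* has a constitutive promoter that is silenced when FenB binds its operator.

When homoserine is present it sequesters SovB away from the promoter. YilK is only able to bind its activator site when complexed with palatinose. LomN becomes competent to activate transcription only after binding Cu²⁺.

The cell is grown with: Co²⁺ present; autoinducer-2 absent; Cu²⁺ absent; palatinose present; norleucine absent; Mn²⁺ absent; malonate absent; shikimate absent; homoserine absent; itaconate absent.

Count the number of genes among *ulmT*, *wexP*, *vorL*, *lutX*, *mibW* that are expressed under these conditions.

3

Homoserine is absent, so SovB is active.
Mn²⁺ is absent, so GorV is active.
No repressor is bound and SovB and GorV are active, so *ulmT* is transcribed.
→ *ulmT* is ON.
Malonate is absent, so JalT is active.
Shikimate is absent, so FenB is inactive.
With no repressor bound, *dulT* is transcribed.
So DulT is produced and active.
With repressor DulT bound, *wexP* is not transcribed.
→ *wexP* is OFF.
Cu²⁺ is absent, so LomN is inactive.
Itaconate is absent, so FubH is inactive.
Required activator LomN is absent, so *vorL* is not transcribed.
→ *vorL* is OFF.
Norleucine is absent, so NolF is inactive.
With no repressor bound, *lutX* is transcribed.
→ *lutX* is ON.
Co²⁺ is present, so TorW is active.
Palatinose is present, so YilK is active.
Autoinducer-2 is absent, so VelH is inactive.
No repressor is bound and YilK is active, so *velF* is transcribed.
So VelF is produced and active.
No repressor is bound and TorW and VelF are active, so *mibW* is transcribed.
→ *mibW* is ON.
3 of the 5 genes are transcribed.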